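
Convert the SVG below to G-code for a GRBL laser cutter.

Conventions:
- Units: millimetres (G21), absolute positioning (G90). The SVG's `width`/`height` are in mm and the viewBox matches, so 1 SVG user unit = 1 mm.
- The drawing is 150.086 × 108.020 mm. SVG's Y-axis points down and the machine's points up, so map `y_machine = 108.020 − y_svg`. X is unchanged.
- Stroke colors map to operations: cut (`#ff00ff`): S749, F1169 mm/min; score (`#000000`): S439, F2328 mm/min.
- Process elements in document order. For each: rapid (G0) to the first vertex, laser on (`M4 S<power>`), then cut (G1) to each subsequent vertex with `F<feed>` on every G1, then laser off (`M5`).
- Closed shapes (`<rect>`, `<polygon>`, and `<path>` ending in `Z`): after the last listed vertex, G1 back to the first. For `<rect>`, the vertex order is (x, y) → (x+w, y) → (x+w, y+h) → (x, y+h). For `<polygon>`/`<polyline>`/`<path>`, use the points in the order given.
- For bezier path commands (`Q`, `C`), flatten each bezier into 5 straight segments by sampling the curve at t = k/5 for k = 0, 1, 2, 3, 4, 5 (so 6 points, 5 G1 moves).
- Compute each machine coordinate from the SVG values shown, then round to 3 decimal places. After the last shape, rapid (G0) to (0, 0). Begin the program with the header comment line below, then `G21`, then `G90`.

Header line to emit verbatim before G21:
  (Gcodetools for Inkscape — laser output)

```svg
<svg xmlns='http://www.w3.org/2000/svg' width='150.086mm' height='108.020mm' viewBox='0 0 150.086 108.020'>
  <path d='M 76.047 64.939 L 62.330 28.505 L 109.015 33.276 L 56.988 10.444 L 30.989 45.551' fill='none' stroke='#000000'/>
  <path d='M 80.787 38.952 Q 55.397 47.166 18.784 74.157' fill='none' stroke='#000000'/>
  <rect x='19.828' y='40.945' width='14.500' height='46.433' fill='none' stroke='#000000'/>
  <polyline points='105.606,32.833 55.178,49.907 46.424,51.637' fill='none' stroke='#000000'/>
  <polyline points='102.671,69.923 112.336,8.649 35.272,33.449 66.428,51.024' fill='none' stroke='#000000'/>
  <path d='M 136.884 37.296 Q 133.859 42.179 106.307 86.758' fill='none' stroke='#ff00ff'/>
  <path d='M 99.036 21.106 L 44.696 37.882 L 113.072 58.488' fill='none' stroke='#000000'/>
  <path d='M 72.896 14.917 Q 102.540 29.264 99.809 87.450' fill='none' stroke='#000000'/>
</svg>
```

(Gcodetools for Inkscape — laser output)
G21
G90
G0 X76.047 Y43.081
M4 S439
G1 X62.330 Y79.515 F2328
G1 X109.015 Y74.744 F2328
G1 X56.988 Y97.576 F2328
G1 X30.989 Y62.469 F2328
M5
G0 X80.787 Y69.068
M4 S439
G1 X70.182 Y65.031 F2328
G1 X58.679 Y59.492 F2328
G1 X46.279 Y52.451 F2328
G1 X32.980 Y43.908 F2328
G1 X18.784 Y33.863 F2328
M5
G0 X19.828 Y67.075
M4 S439
G1 X34.328 Y67.075 F2328
G1 X34.328 Y20.642 F2328
G1 X19.828 Y20.642 F2328
G1 X19.828 Y67.075 F2328
M5
G0 X105.606 Y75.187
M4 S439
G1 X55.178 Y58.113 F2328
G1 X46.424 Y56.383 F2328
M5
G0 X102.671 Y38.097
M4 S439
G1 X112.336 Y99.371 F2328
G1 X35.272 Y74.571 F2328
G1 X66.428 Y56.996 F2328
M5
G0 X136.884 Y70.724
M4 S749
G1 X134.693 Y67.183 F1169
G1 X130.540 Y60.466 F1169
G1 X124.424 Y50.574 F1169
G1 X116.347 Y37.506 F1169
G1 X106.307 Y21.262 F1169
M5
G0 X99.036 Y86.914
M4 S439
G1 X44.696 Y70.138 F2328
G1 X113.072 Y49.532 F2328
M5
G0 X72.896 Y93.103
M4 S439
G1 X83.459 Y85.611 F2328
G1 X91.431 Y74.611 F2328
G1 X96.814 Y60.105 F2328
G1 X99.606 Y42.091 F2328
G1 X99.809 Y20.570 F2328
M5
G0 X0.000 Y0.000

1 u = 1 mm; y_m = 108.020 − y.

[1] `<path>` open polyline, #000000→score S439 F2328: (76.047,43.081) → (62.330,79.515) → (109.015,74.744) → (56.988,97.576) → (30.989,62.469)

[2] `<path>` quadratic bezier, #000000→score S439 F2328: (80.787,69.068) → (70.182,65.031) → (58.679,59.492) → (46.279,52.451) → (32.980,43.908) → (18.784,33.863)

[3] `<rect>` rectangle, #000000→score S439 F2328: (19.828,67.075) → (34.328,67.075) → (34.328,20.642) → (19.828,20.642) → (19.828,67.075) (closed)

[4] `<polyline>` open polyline, #000000→score S439 F2328: (105.606,75.187) → (55.178,58.113) → (46.424,56.383)

[5] `<polyline>` open polyline, #000000→score S439 F2328: (102.671,38.097) → (112.336,99.371) → (35.272,74.571) → (66.428,56.996)

[6] `<path>` quadratic bezier, #ff00ff→cut S749 F1169: (136.884,70.724) → (134.693,67.183) → (130.540,60.466) → (124.424,50.574) → (116.347,37.506) → (106.307,21.262)

[7] `<path>` open polyline, #000000→score S439 F2328: (99.036,86.914) → (44.696,70.138) → (113.072,49.532)

[8] `<path>` quadratic bezier, #000000→score S439 F2328: (72.896,93.103) → (83.459,85.611) → (91.431,74.611) → (96.814,60.105) → (99.606,42.091) → (99.809,20.570)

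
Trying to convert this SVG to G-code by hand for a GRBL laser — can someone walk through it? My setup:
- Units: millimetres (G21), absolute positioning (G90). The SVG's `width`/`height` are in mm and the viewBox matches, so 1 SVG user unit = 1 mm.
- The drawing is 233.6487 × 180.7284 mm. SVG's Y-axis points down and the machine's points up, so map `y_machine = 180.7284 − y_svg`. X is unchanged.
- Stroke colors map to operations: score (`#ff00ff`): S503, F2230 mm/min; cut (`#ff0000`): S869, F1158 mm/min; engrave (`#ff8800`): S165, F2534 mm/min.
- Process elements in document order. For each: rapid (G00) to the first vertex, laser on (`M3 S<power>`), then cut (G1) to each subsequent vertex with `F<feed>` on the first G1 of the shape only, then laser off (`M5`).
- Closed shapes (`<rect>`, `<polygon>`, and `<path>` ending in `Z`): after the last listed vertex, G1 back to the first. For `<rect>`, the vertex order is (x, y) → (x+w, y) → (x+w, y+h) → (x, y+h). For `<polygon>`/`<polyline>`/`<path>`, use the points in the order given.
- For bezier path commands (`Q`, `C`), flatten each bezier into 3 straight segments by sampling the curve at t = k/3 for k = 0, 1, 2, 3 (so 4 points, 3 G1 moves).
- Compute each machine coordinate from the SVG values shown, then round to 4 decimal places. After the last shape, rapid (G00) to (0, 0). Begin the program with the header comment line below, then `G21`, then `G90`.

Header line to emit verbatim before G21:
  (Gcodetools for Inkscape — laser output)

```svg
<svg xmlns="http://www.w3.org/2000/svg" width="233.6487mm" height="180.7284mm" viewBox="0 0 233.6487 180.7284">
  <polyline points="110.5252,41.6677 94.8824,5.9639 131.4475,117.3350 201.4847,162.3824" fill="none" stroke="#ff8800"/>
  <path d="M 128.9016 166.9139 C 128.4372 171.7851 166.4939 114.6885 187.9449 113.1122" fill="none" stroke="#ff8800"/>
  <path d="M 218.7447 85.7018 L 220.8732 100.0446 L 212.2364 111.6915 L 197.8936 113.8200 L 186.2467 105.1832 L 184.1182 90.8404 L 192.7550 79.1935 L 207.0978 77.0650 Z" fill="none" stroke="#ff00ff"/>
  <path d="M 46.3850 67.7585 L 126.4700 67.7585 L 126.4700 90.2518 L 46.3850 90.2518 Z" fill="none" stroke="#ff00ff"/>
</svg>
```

(Gcodetools for Inkscape — laser output)
G21
G90
G00 X110.5252 Y139.0607
M3 S165
G1 X94.8824 Y174.7645 F2534
G1 X131.4475 Y63.3934
G1 X201.4847 Y18.3460
M5
G00 X128.9016 Y13.8145
M3 S165
G1 X139.2358 Y25.2478 F2534
G1 X163.0004 Y51.8845
G1 X187.9449 Y67.6162
M5
G00 X218.7447 Y95.0266
M3 S503
G1 X220.8732 Y80.6838 F2230
G1 X212.2364 Y69.0369
G1 X197.8936 Y66.9084
G1 X186.2467 Y75.5452
G1 X184.1182 Y89.8880
G1 X192.7550 Y101.5349
G1 X207.0978 Y103.6634
G1 X218.7447 Y95.0266
M5
G00 X46.3850 Y112.9699
M3 S503
G1 X126.4700 Y112.9699 F2230
G1 X126.4700 Y90.4766
G1 X46.3850 Y90.4766
G1 X46.3850 Y112.9699
M5
G00 X0.0000 Y0.0000

1 u = 1 mm; y_m = 180.7284 − y.

[1] `<polyline>` open polyline, #ff8800→engrave S165 F2534: (110.5252,139.0607) → (94.8824,174.7645) → (131.4475,63.3934) → (201.4847,18.3460)

[2] `<path>` cubic bezier, #ff8800→engrave S165 F2534: (128.9016,13.8145) → (139.2358,25.2478) → (163.0004,51.8845) → (187.9449,67.6162)

[3] `<path>` regular polygon, #ff00ff→score S503 F2230: (218.7447,95.0266) → (220.8732,80.6838) → (212.2364,69.0369) → (197.8936,66.9084) → (186.2467,75.5452) → (184.1182,89.8880) → (192.7550,101.5349) → (207.0978,103.6634) → (218.7447,95.0266) (closed)

[4] `<path>` rectangle, #ff00ff→score S503 F2230: (46.3850,112.9699) → (126.4700,112.9699) → (126.4700,90.4766) → (46.3850,90.4766) → (46.3850,112.9699) (closed)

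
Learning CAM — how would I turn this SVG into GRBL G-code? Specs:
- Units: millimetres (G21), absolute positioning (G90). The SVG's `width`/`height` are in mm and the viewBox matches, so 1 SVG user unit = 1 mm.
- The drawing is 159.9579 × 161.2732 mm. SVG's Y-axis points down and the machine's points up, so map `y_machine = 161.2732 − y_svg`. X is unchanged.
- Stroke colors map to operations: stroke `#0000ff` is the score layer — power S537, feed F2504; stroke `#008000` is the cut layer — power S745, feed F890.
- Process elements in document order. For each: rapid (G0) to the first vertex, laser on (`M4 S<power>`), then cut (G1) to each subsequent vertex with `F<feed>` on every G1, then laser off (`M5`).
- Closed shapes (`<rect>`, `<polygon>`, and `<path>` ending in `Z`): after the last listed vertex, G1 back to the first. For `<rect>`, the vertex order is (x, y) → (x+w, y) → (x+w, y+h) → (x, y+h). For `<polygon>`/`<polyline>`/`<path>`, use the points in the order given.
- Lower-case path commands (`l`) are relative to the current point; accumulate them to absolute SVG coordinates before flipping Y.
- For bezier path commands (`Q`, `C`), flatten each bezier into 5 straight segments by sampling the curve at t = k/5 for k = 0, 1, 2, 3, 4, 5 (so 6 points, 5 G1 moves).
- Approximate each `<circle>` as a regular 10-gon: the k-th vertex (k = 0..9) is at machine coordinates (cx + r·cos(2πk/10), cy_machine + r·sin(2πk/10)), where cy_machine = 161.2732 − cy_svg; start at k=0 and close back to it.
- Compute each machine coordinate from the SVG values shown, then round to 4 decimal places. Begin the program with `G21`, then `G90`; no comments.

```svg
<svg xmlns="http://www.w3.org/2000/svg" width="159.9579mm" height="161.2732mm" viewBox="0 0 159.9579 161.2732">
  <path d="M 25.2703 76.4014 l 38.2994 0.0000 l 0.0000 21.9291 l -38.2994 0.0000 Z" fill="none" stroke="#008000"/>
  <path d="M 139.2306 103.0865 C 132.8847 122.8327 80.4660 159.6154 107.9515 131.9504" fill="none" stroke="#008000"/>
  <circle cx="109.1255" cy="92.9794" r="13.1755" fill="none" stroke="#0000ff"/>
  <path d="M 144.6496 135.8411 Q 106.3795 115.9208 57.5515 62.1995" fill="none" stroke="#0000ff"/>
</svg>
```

viewBox `0 0 159.9579 161.2732` with mm width/height → 1 unit = 1 mm. Flip: y_m = 161.2732 − y_svg.

**Shape 1** — `<path>` rectangle, stroke `#008000` → cut (S745, F890). Machine vertices: (25.2703,84.8718) → (63.5697,84.8718) → (63.5697,62.9427) → (25.2703,62.9427) → (25.2703,84.8718). Closed: final G1 returns to the first vertex.

**Shape 2** — `<path>` cubic bezier, stroke `#008000` → cut (S745, F890). Control points (SVG): P0=(139.2306,103.0865), P1=(132.8847,122.8327), P2=(80.4660,159.6154), P3=(107.9515,131.9504); sampled at t=k/5. Machine vertices: (139.2306,58.1867) → (130.9021,44.9465) → (117.5631,31.5287) → (105.2604,21.8447) → (100.0409,19.8057) → (107.9515,29.3228). Open path.

**Shape 3** — `<circle>` circle, stroke `#0000ff` → score (S537, F2504). Machine vertices: (122.3010,68.2938) → (119.7847,76.0382) → (113.1970,80.8244) → (105.0540,80.8244) → (98.4663,76.0382) → (95.9500,68.2938) → (98.4663,60.5494) → (105.0540,55.7632) → (113.1970,55.7632) → (119.7847,60.5494) → (122.3010,68.2938). Closed: final G1 returns to the first vertex.

**Shape 4** — `<path>` quadratic bezier, stroke `#0000ff` → score (S537, F2504). Control points (SVG): P0=(144.6496,135.8411), P1=(106.3795,115.9208), P2=(57.5515,62.1995); sampled at t=k/5. Machine vertices: (144.6496,25.4321) → (128.9192,34.7523) → (112.3443,46.7765) → (94.9246,61.5048) → (76.6604,78.9372) → (57.5515,99.0737). Open path.

G21
G90
G0 X25.2703 Y84.8718
M4 S745
G1 X63.5697 Y84.8718 F890
G1 X63.5697 Y62.9427 F890
G1 X25.2703 Y62.9427 F890
G1 X25.2703 Y84.8718 F890
M5
G0 X139.2306 Y58.1867
M4 S745
G1 X130.9021 Y44.9465 F890
G1 X117.5631 Y31.5287 F890
G1 X105.2604 Y21.8447 F890
G1 X100.0409 Y19.8057 F890
G1 X107.9515 Y29.3228 F890
M5
G0 X122.3010 Y68.2938
M4 S537
G1 X119.7847 Y76.0382 F2504
G1 X113.1970 Y80.8244 F2504
G1 X105.0540 Y80.8244 F2504
G1 X98.4663 Y76.0382 F2504
G1 X95.9500 Y68.2938 F2504
G1 X98.4663 Y60.5494 F2504
G1 X105.0540 Y55.7632 F2504
G1 X113.1970 Y55.7632 F2504
G1 X119.7847 Y60.5494 F2504
G1 X122.3010 Y68.2938 F2504
M5
G0 X144.6496 Y25.4321
M4 S537
G1 X128.9192 Y34.7523 F2504
G1 X112.3443 Y46.7765 F2504
G1 X94.9246 Y61.5048 F2504
G1 X76.6604 Y78.9372 F2504
G1 X57.5515 Y99.0737 F2504
M5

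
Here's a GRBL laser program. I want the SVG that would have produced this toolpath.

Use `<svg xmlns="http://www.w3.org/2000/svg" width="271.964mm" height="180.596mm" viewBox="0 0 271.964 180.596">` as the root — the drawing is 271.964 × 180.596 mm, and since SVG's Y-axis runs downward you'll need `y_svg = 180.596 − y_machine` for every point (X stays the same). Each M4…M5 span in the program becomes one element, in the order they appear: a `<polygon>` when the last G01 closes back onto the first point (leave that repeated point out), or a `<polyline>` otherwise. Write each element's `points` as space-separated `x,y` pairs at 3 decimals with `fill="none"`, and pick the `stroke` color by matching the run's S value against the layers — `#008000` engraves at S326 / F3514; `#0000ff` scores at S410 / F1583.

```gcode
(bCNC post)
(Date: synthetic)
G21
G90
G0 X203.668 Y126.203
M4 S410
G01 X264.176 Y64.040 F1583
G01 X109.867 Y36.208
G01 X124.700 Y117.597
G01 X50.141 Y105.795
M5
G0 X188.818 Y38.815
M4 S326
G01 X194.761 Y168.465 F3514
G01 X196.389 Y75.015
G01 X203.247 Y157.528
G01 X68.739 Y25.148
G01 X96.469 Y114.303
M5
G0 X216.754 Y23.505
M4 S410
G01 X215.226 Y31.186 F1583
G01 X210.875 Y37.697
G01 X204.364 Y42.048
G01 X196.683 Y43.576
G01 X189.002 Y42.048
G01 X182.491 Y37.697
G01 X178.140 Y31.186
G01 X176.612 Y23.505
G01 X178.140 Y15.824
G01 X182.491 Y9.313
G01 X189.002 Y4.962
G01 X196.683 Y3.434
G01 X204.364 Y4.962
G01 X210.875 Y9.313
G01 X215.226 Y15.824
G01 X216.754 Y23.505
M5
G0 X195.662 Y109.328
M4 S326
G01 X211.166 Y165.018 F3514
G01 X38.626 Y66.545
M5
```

<svg xmlns="http://www.w3.org/2000/svg" width="271.964mm" height="180.596mm" viewBox="0 0 271.964 180.596">
  <polyline points="203.668,54.393 264.176,116.556 109.867,144.388 124.700,62.999 50.141,74.801" fill="none" stroke="#0000ff"/>
  <polyline points="188.818,141.781 194.761,12.131 196.389,105.581 203.247,23.068 68.739,155.448 96.469,66.293" fill="none" stroke="#008000"/>
  <polygon points="216.754,157.091 215.226,149.410 210.875,142.899 204.364,138.548 196.683,137.020 189.002,138.548 182.491,142.899 178.140,149.410 176.612,157.091 178.140,164.772 182.491,171.283 189.002,175.634 196.683,177.162 204.364,175.634 210.875,171.283 215.226,164.772" fill="none" stroke="#0000ff"/>
  <polyline points="195.662,71.268 211.166,15.578 38.626,114.051" fill="none" stroke="#008000"/>
</svg>

Machine Y-up, SVG Y-down with viewBox height 180.596, so y_svg = 180.596 − y_machine; X carries over.

Run 1: the run's S410 means `#0000ff` (score). The run is open, so emit a `<polyline>` with points (Y-flipped): 203.668,54.393 264.176,116.556 109.867,144.388 124.700,62.999 50.141,74.801.

Run 2: S326 ⇒ engrave layer `#008000`. The run is open, so emit a `<polyline>` with points (Y-flipped): 188.818,141.781 194.761,12.131 196.389,105.581 203.247,23.068 68.739,155.448 96.469,66.293.

Run 3: S410 ⇒ score layer `#0000ff`. The run returns to its start, so emit a `<polygon>` with points (Y-flipped): 216.754,157.091 215.226,149.410 210.875,142.899 204.364,138.548 196.683,137.020 189.002,138.548 182.491,142.899 178.140,149.410 176.612,157.091 178.140,164.772 182.491,171.283 189.002,175.634 196.683,177.162 204.364,175.634 210.875,171.283 215.226,164.772.

Run 4: S326 ⇒ engrave layer `#008000`. The run is open, so emit a `<polyline>` with points (Y-flipped): 195.662,71.268 211.166,15.578 38.626,114.051.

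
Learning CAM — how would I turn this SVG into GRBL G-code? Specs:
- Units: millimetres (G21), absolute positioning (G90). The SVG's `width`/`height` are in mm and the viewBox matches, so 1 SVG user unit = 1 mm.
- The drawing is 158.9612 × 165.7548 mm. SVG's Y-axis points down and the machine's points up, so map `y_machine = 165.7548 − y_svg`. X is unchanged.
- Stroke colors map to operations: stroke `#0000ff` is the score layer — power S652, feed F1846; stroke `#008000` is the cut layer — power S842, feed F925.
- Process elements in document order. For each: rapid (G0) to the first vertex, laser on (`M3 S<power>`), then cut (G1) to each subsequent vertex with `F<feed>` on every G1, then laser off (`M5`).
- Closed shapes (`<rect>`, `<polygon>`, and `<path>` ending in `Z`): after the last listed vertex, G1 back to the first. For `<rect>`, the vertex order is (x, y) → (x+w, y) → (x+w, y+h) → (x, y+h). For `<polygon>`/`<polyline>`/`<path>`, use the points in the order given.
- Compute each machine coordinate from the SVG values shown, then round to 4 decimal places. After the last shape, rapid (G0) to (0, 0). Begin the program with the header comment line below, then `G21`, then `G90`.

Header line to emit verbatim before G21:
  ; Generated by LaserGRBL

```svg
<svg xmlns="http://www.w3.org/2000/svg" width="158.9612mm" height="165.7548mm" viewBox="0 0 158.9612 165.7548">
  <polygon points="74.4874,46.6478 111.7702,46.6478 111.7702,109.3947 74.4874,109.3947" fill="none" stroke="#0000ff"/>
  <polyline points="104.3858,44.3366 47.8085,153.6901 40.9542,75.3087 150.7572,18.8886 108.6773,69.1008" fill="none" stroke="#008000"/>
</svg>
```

1 u = 1 mm; y_m = 165.7548 − y.

[1] `<polygon>` rectangle, #0000ff→score S652 F1846: (74.4874,119.1070) → (111.7702,119.1070) → (111.7702,56.3601) → (74.4874,56.3601) → (74.4874,119.1070) (closed)

[2] `<polyline>` open polyline, #008000→cut S842 F925: (104.3858,121.4182) → (47.8085,12.0647) → (40.9542,90.4461) → (150.7572,146.8662) → (108.6773,96.6540)

; Generated by LaserGRBL
G21
G90
G0 X74.4874 Y119.1070
M3 S652
G1 X111.7702 Y119.1070 F1846
G1 X111.7702 Y56.3601 F1846
G1 X74.4874 Y56.3601 F1846
G1 X74.4874 Y119.1070 F1846
M5
G0 X104.3858 Y121.4182
M3 S842
G1 X47.8085 Y12.0647 F925
G1 X40.9542 Y90.4461 F925
G1 X150.7572 Y146.8662 F925
G1 X108.6773 Y96.6540 F925
M5
G0 X0.0000 Y0.0000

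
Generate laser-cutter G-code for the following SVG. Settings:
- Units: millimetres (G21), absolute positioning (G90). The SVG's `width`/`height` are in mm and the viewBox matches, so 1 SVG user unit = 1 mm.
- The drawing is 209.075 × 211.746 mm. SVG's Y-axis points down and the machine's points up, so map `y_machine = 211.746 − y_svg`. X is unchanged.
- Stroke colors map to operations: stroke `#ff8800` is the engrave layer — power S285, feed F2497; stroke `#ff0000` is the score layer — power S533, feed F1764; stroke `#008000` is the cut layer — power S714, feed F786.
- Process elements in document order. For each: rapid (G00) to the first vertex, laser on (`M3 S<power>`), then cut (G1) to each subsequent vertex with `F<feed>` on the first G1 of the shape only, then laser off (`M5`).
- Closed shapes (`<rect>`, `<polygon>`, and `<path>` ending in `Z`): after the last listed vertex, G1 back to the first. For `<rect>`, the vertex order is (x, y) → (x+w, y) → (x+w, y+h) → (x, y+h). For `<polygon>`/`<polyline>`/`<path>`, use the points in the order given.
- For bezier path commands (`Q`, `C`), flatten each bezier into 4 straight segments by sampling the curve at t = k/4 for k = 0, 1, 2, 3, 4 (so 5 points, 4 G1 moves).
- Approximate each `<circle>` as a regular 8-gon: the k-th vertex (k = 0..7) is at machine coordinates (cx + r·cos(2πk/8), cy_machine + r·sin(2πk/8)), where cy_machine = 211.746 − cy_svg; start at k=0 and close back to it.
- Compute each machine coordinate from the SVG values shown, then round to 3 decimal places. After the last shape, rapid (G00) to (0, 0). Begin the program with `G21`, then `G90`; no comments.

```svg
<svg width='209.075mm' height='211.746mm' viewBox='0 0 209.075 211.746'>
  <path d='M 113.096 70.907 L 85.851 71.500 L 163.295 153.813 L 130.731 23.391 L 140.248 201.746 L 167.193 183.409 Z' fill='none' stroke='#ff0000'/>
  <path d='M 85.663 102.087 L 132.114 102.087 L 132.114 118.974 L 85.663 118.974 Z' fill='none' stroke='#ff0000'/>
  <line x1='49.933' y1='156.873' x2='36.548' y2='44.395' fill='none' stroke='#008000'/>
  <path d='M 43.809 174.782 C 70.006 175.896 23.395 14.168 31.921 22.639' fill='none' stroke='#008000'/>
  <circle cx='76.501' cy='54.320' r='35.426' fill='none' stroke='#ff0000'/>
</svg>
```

G21
G90
G00 X113.096 Y140.839
M3 S533
G1 X85.851 Y140.246 F1764
G1 X163.295 Y57.933
G1 X130.731 Y188.355
G1 X140.248 Y10.000
G1 X167.193 Y28.337
G1 X113.096 Y140.839
M5
G00 X85.663 Y109.659
M3 S533
G1 X132.114 Y109.659 F1764
G1 X132.114 Y92.772
G1 X85.663 Y92.772
G1 X85.663 Y109.659
M5
G00 X49.933 Y54.873
M3 S714
G1 X36.548 Y167.351 F786
M5
G00 X43.809 Y36.964
M3 S714
G1 X51.804 Y61.458 F786
G1 X44.492 Y115.794
G1 X33.866 Y168.752
G1 X31.921 Y189.107
M5
G00 X111.927 Y157.426
M3 S533
G1 X101.551 Y182.476 F1764
G1 X76.501 Y192.852
G1 X51.451 Y182.476
G1 X41.075 Y157.426
G1 X51.451 Y132.376
G1 X76.501 Y122.000
G1 X101.551 Y132.376
G1 X111.927 Y157.426
M5
G00 X0.000 Y0.000

viewBox `0 0 209.075 211.746` with mm width/height → 1 unit = 1 mm. Flip: y_m = 211.746 − y_svg.

**Shape 1** — `<path>` closed polygon, stroke `#ff0000` → score (S533, F1764). Machine vertices: (113.096,140.839) → (85.851,140.246) → (163.295,57.933) → (130.731,188.355) → (140.248,10.000) → (167.193,28.337) → (113.096,140.839). Closed: final G1 returns to the first vertex.

**Shape 2** — `<path>` rectangle, stroke `#ff0000` → score (S533, F1764). Machine vertices: (85.663,109.659) → (132.114,109.659) → (132.114,92.772) → (85.663,92.772) → (85.663,109.659). Closed: final G1 returns to the first vertex.

**Shape 3** — `<line>` line segment, stroke `#008000` → cut (S714, F786). Machine vertices: (49.933,54.873) → (36.548,167.351). Open path.

**Shape 4** — `<path>` cubic bezier, stroke `#008000` → cut (S714, F786). Control points (SVG): P0=(43.809,174.782), P1=(70.006,175.896), P2=(23.395,14.168), P3=(31.921,22.639); sampled at t=k/4. Machine vertices: (43.809,36.964) → (51.804,61.458) → (44.492,115.794) → (33.866,168.752) → (31.921,189.107). Open path.

**Shape 5** — `<circle>` circle, stroke `#ff0000` → score (S533, F1764). Machine vertices: (111.927,157.426) → (101.551,182.476) → (76.501,192.852) → (51.451,182.476) → (41.075,157.426) → (51.451,132.376) → (76.501,122.000) → (101.551,132.376) → (111.927,157.426). Closed: final G1 returns to the first vertex.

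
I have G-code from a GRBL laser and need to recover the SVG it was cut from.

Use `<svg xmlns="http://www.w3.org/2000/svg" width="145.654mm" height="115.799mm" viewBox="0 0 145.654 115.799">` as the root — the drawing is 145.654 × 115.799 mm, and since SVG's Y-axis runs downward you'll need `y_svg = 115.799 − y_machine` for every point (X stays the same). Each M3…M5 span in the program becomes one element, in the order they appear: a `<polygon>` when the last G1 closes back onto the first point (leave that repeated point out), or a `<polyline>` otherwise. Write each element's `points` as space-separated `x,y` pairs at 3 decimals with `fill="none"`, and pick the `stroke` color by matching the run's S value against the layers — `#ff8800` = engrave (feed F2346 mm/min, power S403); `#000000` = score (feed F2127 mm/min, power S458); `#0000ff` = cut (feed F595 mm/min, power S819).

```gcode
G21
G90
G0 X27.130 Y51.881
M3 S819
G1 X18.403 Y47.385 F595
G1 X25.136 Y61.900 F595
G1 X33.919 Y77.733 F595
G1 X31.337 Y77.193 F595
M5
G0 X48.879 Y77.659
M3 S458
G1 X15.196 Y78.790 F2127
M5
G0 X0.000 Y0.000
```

<svg xmlns="http://www.w3.org/2000/svg" width="145.654mm" height="115.799mm" viewBox="0 0 145.654 115.799">
  <polyline points="27.130,63.918 18.403,68.414 25.136,53.899 33.919,38.066 31.337,38.606" fill="none" stroke="#0000ff"/>
  <polyline points="48.879,38.140 15.196,37.009" fill="none" stroke="#000000"/>
</svg>

Each laser-on run becomes one SVG element. Flip Y back into SVG space with y_svg = 115.799 − y_machine.

Run 1: S819 ⇒ cut layer `#0000ff`. The run is open, so emit a `<polyline>` with points (Y-flipped): 27.130,63.918 18.403,68.414 25.136,53.899 33.919,38.066 31.337,38.606.

Run 2: S458 ⇒ score layer `#000000`. The run is open, so emit a `<polyline>` with points (Y-flipped): 48.879,38.140 15.196,37.009.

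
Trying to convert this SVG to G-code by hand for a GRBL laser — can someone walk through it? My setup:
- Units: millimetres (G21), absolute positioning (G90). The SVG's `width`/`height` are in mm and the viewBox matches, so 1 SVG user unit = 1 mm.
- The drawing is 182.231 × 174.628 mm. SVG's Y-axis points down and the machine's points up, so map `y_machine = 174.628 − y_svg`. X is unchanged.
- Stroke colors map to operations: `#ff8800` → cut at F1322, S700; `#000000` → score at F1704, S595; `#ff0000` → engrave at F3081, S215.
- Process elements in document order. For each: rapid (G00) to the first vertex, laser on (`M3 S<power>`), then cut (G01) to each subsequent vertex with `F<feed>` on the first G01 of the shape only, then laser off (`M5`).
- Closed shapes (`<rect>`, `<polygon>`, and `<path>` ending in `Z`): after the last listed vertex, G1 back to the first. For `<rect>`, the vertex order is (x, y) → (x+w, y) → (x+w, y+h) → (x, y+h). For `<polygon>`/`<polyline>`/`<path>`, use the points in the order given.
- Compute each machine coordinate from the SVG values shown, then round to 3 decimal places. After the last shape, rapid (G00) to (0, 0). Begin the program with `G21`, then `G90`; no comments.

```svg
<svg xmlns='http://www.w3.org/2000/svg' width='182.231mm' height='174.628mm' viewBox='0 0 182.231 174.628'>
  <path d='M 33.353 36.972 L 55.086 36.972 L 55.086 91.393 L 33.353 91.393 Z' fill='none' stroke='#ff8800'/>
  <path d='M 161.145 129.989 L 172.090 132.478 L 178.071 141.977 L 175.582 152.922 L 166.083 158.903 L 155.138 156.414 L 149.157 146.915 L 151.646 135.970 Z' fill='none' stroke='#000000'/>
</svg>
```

G21
G90
G00 X33.353 Y137.656
M3 S700
G01 X55.086 Y137.656 F1322
G01 X55.086 Y83.235
G01 X33.353 Y83.235
G01 X33.353 Y137.656
M5
G00 X161.145 Y44.639
M3 S595
G01 X172.090 Y42.150 F1704
G01 X178.071 Y32.651
G01 X175.582 Y21.706
G01 X166.083 Y15.725
G01 X155.138 Y18.214
G01 X149.157 Y27.713
G01 X151.646 Y38.658
G01 X161.145 Y44.639
M5
G00 X0.000 Y0.000

viewBox `0 0 182.231 174.628` with mm width/height → 1 unit = 1 mm. Flip: y_m = 174.628 − y_svg.

**Shape 1** — `<path>` rectangle, stroke `#ff8800` → cut (S700, F1322). Machine vertices: (33.353,137.656) → (55.086,137.656) → (55.086,83.235) → (33.353,83.235) → (33.353,137.656). Closed: final G1 returns to the first vertex.

**Shape 2** — `<path>` regular polygon, stroke `#000000` → score (S595, F1704). Machine vertices: (161.145,44.639) → (172.090,42.150) → (178.071,32.651) → (175.582,21.706) → (166.083,15.725) → (155.138,18.214) → (149.157,27.713) → (151.646,38.658) → (161.145,44.639). Closed: final G1 returns to the first vertex.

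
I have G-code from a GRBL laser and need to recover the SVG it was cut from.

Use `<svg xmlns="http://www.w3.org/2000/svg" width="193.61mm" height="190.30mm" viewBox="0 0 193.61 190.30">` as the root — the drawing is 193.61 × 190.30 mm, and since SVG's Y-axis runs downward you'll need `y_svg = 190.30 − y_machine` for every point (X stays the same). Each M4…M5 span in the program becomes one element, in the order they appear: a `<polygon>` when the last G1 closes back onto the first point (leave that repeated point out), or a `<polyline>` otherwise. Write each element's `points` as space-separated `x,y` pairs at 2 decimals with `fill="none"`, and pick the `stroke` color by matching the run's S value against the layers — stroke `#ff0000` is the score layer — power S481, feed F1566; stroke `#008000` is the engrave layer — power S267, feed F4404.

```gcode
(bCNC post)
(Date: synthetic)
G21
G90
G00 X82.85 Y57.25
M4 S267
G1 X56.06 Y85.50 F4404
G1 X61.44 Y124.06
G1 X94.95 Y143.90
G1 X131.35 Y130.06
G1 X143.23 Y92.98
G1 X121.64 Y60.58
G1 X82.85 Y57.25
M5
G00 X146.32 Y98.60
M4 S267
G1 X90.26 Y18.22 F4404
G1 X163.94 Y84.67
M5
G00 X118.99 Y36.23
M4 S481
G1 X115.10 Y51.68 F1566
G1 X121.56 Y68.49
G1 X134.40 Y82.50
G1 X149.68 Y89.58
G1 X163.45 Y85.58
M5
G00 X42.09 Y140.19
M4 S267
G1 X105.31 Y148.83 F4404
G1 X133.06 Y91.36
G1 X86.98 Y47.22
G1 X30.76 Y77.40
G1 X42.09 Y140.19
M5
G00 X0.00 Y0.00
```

<svg xmlns="http://www.w3.org/2000/svg" width="193.61mm" height="190.30mm" viewBox="0 0 193.61 190.30">
  <polygon points="82.85,133.05 56.06,104.80 61.44,66.24 94.95,46.40 131.35,60.24 143.23,97.32 121.64,129.72" fill="none" stroke="#008000"/>
  <polyline points="146.32,91.70 90.26,172.08 163.94,105.63" fill="none" stroke="#008000"/>
  <polyline points="118.99,154.07 115.10,138.62 121.56,121.81 134.40,107.80 149.68,100.72 163.45,104.72" fill="none" stroke="#ff0000"/>
  <polygon points="42.09,50.11 105.31,41.47 133.06,98.94 86.98,143.08 30.76,112.90" fill="none" stroke="#008000"/>
</svg>

Machine Y-up, SVG Y-down with viewBox height 190.30, so y_svg = 190.30 − y_machine; X carries over.

Run 1: power S267 maps to stroke `#008000` (engrave). The run returns to its start, so emit a `<polygon>` with points (Y-flipped): 82.85,133.05 56.06,104.80 61.44,66.24 94.95,46.40 131.35,60.24 143.23,97.32 121.64,129.72.

Run 2: S267 ⇒ engrave layer `#008000`. The run is open, so emit a `<polyline>` with points (Y-flipped): 146.32,91.70 90.26,172.08 163.94,105.63.

Run 3: the run's S481 means `#ff0000` (score). The run is open, so emit a `<polyline>` with points (Y-flipped): 118.99,154.07 115.10,138.62 121.56,121.81 134.40,107.80 149.68,100.72 163.45,104.72.

Run 4: the run's S267 means `#008000` (engrave). The run returns to its start, so emit a `<polygon>` with points (Y-flipped): 42.09,50.11 105.31,41.47 133.06,98.94 86.98,143.08 30.76,112.90.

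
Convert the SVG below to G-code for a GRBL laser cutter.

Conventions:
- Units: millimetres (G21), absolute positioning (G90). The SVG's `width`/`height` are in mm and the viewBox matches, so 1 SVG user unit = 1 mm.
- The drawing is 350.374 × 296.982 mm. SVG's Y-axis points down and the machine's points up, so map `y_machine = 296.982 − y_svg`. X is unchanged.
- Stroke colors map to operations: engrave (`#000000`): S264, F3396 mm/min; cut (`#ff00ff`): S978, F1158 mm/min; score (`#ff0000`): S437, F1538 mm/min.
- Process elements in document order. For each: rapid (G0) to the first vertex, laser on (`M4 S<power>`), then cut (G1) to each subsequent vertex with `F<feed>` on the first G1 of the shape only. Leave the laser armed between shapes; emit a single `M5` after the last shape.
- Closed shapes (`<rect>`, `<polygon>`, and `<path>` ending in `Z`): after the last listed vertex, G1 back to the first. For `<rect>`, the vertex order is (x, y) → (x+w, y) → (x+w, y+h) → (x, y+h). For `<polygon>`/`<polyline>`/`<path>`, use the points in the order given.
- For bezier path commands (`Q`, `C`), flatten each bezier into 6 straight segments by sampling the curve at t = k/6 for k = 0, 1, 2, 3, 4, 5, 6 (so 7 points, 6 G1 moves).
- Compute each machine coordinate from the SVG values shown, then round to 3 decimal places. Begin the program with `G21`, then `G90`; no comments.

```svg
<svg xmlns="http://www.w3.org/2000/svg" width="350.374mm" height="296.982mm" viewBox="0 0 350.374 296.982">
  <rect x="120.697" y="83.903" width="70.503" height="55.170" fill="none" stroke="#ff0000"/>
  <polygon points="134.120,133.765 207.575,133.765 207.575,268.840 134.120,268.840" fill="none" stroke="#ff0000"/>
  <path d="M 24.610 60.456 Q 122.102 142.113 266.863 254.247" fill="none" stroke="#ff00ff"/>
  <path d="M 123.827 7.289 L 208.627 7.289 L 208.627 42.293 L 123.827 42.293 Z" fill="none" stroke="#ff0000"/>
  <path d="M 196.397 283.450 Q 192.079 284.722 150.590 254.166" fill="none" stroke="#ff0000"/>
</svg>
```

G21
G90
G0 X120.697 Y213.079
M4 S437
G1 X191.200 Y213.079 F1538
G1 X191.200 Y157.909
G1 X120.697 Y157.909
G1 X120.697 Y213.079
G0 X134.120 Y163.217
M4 S437
G1 X207.575 Y163.217 F1538
G1 X207.575 Y28.142
G1 X134.120 Y28.142
G1 X134.120 Y163.217
G0 X24.610 Y236.526
M4 S978
G1 X58.420 Y208.460 F1158
G1 X94.857 Y178.702
G1 X133.919 Y147.250
G1 X175.608 Y114.105
G1 X219.922 Y79.266
G1 X266.863 Y42.735
G0 X123.827 Y289.693
M4 S437
G1 X208.627 Y289.693 F1538
G1 X208.627 Y254.689
G1 X123.827 Y254.689
G1 X123.827 Y289.693
G0 X196.397 Y13.532
M4 S437
G1 X193.925 Y13.992 F1538
G1 X189.388 Y16.220
G1 X182.786 Y20.217
G1 X174.119 Y25.982
G1 X163.387 Y33.515
G1 X150.590 Y42.816
M5

1 u = 1 mm; y_m = 296.982 − y.

[1] `<rect>` rectangle, #ff0000→score S437 F1538: (120.697,213.079) → (191.200,213.079) → (191.200,157.909) → (120.697,157.909) → (120.697,213.079) (closed)

[2] `<polygon>` rectangle, #ff0000→score S437 F1538: (134.120,163.217) → (207.575,163.217) → (207.575,28.142) → (134.120,28.142) → (134.120,163.217) (closed)

[3] `<path>` quadratic bezier, #ff00ff→cut S978 F1158: (24.610,236.526) → (58.420,208.460) → (94.857,178.702) → (133.919,147.250) → (175.608,114.105) → (219.922,79.266) → (266.863,42.735)

[4] `<path>` rectangle, #ff0000→score S437 F1538: (123.827,289.693) → (208.627,289.693) → (208.627,254.689) → (123.827,254.689) → (123.827,289.693) (closed)

[5] `<path>` quadratic bezier, #ff0000→score S437 F1538: (196.397,13.532) → (193.925,13.992) → (189.388,16.220) → (182.786,20.217) → (174.119,25.982) → (163.387,33.515) → (150.590,42.816)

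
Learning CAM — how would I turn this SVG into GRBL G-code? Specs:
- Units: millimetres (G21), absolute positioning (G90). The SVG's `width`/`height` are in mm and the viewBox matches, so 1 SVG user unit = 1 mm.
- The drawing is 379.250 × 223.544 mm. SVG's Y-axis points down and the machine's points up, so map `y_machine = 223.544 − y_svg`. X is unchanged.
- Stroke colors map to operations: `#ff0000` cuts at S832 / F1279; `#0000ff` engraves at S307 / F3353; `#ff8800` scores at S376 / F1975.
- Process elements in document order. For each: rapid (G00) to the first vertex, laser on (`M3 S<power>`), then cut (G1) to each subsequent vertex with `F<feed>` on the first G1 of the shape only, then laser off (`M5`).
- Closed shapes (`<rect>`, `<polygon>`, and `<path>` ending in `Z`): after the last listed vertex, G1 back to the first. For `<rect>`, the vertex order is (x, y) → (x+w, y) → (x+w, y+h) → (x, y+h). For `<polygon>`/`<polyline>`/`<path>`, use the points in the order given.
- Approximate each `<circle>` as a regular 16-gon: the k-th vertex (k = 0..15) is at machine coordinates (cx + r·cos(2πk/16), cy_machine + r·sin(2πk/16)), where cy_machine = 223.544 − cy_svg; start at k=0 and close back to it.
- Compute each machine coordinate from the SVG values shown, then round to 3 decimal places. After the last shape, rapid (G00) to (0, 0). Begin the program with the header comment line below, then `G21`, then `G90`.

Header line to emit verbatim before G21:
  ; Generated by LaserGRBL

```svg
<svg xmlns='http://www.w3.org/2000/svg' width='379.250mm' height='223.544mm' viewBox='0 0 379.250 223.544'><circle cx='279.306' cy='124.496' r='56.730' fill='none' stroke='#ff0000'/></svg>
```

; Generated by LaserGRBL
G21
G90
G00 X336.036 Y99.048
M3 S832
G1 X331.718 Y120.758 F1279
G1 X319.420 Y139.162
G1 X301.016 Y151.460
G1 X279.306 Y155.778
G1 X257.596 Y151.460
G1 X239.192 Y139.162
G1 X226.894 Y120.758
G1 X222.576 Y99.048
G1 X226.894 Y77.338
G1 X239.192 Y58.934
G1 X257.596 Y46.636
G1 X279.306 Y42.318
G1 X301.016 Y46.636
G1 X319.420 Y58.934
G1 X331.718 Y77.338
G1 X336.036 Y99.048
M5
G00 X0.000 Y0.000

viewBox `0 0 379.250 223.544` with mm width/height → 1 unit = 1 mm. Flip: y_m = 223.544 − y_svg.

**Shape 1** — `<circle>` circle, stroke `#ff0000` → cut (S832, F1279). Machine vertices: (336.036,99.048) → (331.718,120.758) → (319.420,139.162) → (301.016,151.460) → (279.306,155.778) → (257.596,151.460) → (239.192,139.162) → (226.894,120.758) → (222.576,99.048) → (226.894,77.338) → (239.192,58.934) → (257.596,46.636) → (279.306,42.318) → (301.016,46.636) → (319.420,58.934) → (331.718,77.338) → (336.036,99.048). Closed: final G1 returns to the first vertex.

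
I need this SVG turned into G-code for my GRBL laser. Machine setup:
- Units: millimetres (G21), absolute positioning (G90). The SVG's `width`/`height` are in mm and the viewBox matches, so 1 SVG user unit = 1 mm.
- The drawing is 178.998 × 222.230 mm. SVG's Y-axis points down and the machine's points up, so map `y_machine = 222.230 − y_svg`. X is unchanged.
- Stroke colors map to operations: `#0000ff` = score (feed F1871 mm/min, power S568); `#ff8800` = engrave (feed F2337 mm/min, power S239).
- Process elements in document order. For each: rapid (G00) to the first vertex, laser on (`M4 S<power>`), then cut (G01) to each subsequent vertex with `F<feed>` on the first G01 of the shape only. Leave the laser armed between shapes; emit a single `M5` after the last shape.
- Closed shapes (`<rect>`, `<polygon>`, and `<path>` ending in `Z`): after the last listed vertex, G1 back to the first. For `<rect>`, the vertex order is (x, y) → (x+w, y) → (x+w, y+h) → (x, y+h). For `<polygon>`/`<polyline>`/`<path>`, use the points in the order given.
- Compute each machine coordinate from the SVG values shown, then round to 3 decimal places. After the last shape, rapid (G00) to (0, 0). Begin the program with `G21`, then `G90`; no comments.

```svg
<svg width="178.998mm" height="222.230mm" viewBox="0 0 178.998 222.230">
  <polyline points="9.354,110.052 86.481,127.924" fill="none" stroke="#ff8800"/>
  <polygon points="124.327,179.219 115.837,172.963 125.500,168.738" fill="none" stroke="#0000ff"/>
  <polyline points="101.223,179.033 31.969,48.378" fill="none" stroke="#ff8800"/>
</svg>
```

viewBox `0 0 178.998 222.230` with mm width/height → 1 unit = 1 mm. Flip: y_m = 222.230 − y_svg.

**Shape 1** — `<polyline>` line segment, stroke `#ff8800` → engrave (S239, F2337). Machine vertices: (9.354,112.178) → (86.481,94.306). Open path.

**Shape 2** — `<polygon>` regular polygon, stroke `#0000ff` → score (S568, F1871). Machine vertices: (124.327,43.011) → (115.837,49.267) → (125.500,53.492) → (124.327,43.011). Closed: final G1 returns to the first vertex.

**Shape 3** — `<polyline>` line segment, stroke `#ff8800` → engrave (S239, F2337). Machine vertices: (101.223,43.197) → (31.969,173.852). Open path.

G21
G90
G00 X9.354 Y112.178
M4 S239
G01 X86.481 Y94.306 F2337
G00 X124.327 Y43.011
M4 S568
G01 X115.837 Y49.267 F1871
G01 X125.500 Y53.492
G01 X124.327 Y43.011
G00 X101.223 Y43.197
M4 S239
G01 X31.969 Y173.852 F2337
M5
G00 X0.000 Y0.000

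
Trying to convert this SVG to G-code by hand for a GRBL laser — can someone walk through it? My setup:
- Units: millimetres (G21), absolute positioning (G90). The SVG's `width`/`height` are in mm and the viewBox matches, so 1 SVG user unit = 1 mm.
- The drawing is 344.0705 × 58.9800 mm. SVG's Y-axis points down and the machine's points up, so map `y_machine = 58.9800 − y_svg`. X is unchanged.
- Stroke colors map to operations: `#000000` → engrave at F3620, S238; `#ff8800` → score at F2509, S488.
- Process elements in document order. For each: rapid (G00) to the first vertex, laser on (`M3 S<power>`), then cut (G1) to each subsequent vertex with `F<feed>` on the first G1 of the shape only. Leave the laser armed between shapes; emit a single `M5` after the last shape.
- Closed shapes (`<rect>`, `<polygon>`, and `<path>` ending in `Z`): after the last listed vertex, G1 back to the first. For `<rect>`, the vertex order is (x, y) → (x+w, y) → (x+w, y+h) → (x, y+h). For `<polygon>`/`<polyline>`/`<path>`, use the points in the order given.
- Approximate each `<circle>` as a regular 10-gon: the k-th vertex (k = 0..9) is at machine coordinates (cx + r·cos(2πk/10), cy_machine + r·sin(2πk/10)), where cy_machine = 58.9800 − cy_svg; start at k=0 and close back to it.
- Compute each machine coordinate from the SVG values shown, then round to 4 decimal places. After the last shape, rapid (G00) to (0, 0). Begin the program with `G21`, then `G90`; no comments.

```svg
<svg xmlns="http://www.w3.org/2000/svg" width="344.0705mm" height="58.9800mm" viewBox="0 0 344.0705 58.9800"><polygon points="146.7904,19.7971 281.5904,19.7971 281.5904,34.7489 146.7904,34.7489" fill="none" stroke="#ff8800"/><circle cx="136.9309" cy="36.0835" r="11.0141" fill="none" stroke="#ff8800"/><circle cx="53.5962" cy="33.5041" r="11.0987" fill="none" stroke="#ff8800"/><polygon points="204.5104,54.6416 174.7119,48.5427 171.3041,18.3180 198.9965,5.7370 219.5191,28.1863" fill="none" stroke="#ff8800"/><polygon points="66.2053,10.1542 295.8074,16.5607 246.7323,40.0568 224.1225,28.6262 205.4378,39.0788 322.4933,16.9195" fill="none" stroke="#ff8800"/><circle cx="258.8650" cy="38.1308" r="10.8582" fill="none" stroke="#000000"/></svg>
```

G21
G90
G00 X146.7904 Y39.1829
M3 S488
G1 X281.5904 Y39.1829 F2509
G1 X281.5904 Y24.2311
G1 X146.7904 Y24.2311
G1 X146.7904 Y39.1829
G00 X147.9450 Y22.8965
M3 S488
G1 X145.8415 Y29.3704 F2509
G1 X140.3344 Y33.3715
G1 X133.5274 Y33.3715
G1 X128.0203 Y29.3704
G1 X125.9168 Y22.8965
G1 X128.0203 Y16.4226
G1 X133.5274 Y12.4215
G1 X140.3344 Y12.4215
G1 X145.8415 Y16.4226
G1 X147.9450 Y22.8965
G00 X64.6949 Y25.4759
M3 S488
G1 X62.5752 Y31.9996 F2509
G1 X57.0259 Y36.0314
G1 X50.1665 Y36.0314
G1 X44.6172 Y31.9996
G1 X42.4975 Y25.4759
G1 X44.6172 Y18.9522
G1 X50.1665 Y14.9204
G1 X57.0259 Y14.9204
G1 X62.5752 Y18.9522
G1 X64.6949 Y25.4759
G00 X204.5104 Y4.3384
M3 S488
G1 X174.7119 Y10.4373 F2509
G1 X171.3041 Y40.6620
G1 X198.9965 Y53.2430
G1 X219.5191 Y30.7937
G1 X204.5104 Y4.3384
G00 X66.2053 Y48.8258
M3 S488
G1 X295.8074 Y42.4193 F2509
G1 X246.7323 Y18.9232
G1 X224.1225 Y30.3538
G1 X205.4378 Y19.9012
G1 X322.4933 Y42.0605
G1 X66.2053 Y48.8258
G00 X269.7232 Y20.8492
M3 S238
G1 X267.6495 Y27.2315 F3620
G1 X262.2204 Y31.1760
G1 X255.5096 Y31.1760
G1 X250.0805 Y27.2315
G1 X248.0068 Y20.8492
G1 X250.0805 Y14.4669
G1 X255.5096 Y10.5224
G1 X262.2204 Y10.5224
G1 X267.6495 Y14.4669
G1 X269.7232 Y20.8492
M5
G00 X0.0000 Y0.0000

1 u = 1 mm; y_m = 58.9800 − y.

[1] `<polygon>` rectangle, #ff8800→score S488 F2509: (146.7904,39.1829) → (281.5904,39.1829) → (281.5904,24.2311) → (146.7904,24.2311) → (146.7904,39.1829) (closed)

[2] `<circle>` circle, #ff8800→score S488 F2509: (147.9450,22.8965) → (145.8415,29.3704) → (140.3344,33.3715) → (133.5274,33.3715) → (128.0203,29.3704) → (125.9168,22.8965) → (128.0203,16.4226) → (133.5274,12.4215) → (140.3344,12.4215) → (145.8415,16.4226) → (147.9450,22.8965) (closed)

[3] `<circle>` circle, #ff8800→score S488 F2509: (64.6949,25.4759) → (62.5752,31.9996) → (57.0259,36.0314) → (50.1665,36.0314) → (44.6172,31.9996) → (42.4975,25.4759) → (44.6172,18.9522) → (50.1665,14.9204) → (57.0259,14.9204) → (62.5752,18.9522) → (64.6949,25.4759) (closed)

[4] `<polygon>` regular polygon, #ff8800→score S488 F2509: (204.5104,4.3384) → (174.7119,10.4373) → (171.3041,40.6620) → (198.9965,53.2430) → (219.5191,30.7937) → (204.5104,4.3384) (closed)

[5] `<polygon>` closed polygon, #ff8800→score S488 F2509: (66.2053,48.8258) → (295.8074,42.4193) → (246.7323,18.9232) → (224.1225,30.3538) → (205.4378,19.9012) → (322.4933,42.0605) → (66.2053,48.8258) (closed)

[6] `<circle>` circle, #000000→engrave S238 F3620: (269.7232,20.8492) → (267.6495,27.2315) → (262.2204,31.1760) → (255.5096,31.1760) → (250.0805,27.2315) → (248.0068,20.8492) → (250.0805,14.4669) → (255.5096,10.5224) → (262.2204,10.5224) → (267.6495,14.4669) → (269.7232,20.8492) (closed)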